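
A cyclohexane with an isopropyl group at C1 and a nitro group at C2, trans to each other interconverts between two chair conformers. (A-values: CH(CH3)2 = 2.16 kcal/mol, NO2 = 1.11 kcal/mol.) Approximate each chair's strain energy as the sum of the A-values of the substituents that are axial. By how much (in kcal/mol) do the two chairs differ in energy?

C1 and C2 have opposite parity, so for the trans isomer the two substituents are e,e in one chair and a,a in the other.
Chair I (isopropyl axial, nitro axial): E = 3.27 kcal/mol.
Chair II (isopropyl equatorial, nitro equatorial): E = 0.00 kcal/mol.
ΔE = 3.27 − 0.00 = 3.27 kcal/mol; chair II is more stable.

3.27 kcal/mol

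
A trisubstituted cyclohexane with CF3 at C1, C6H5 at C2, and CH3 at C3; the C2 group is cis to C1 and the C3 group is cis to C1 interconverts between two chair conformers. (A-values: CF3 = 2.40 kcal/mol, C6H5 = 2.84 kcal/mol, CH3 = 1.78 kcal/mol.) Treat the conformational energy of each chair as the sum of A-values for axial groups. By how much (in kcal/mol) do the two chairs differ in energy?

1.34 kcal/mol

Chair I (trifluoromethyl axial, phenyl equatorial, methyl axial): E = 4.18 kcal/mol.
Chair II (trifluoromethyl equatorial, phenyl axial, methyl equatorial): E = 2.84 kcal/mol.
ΔE = 4.18 − 2.84 = 1.34 kcal/mol; chair II is more stable.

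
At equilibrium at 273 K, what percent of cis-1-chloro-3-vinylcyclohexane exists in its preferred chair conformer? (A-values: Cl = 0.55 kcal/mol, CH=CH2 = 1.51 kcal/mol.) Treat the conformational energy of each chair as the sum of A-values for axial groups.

97.8%

C1 and C3 have the same parity, so for the cis isomer the two substituents are e,e in one chair and a,a in the other.
Chair I (chloro axial, vinyl axial): E = 2.06 kcal/mol; chair II (chloro equatorial, vinyl equatorial): E = 0.00 kcal/mol.
ΔG = 2.06 kcal/mol between the two chairs.
K = exp(ΔG/RT) with R = 1.987×10⁻³ kcal mol⁻¹ K⁻¹ and T = 273 K gives K ≈ 44.6.
Fraction in the lower-energy chair = K/(K+1) = 97.8%.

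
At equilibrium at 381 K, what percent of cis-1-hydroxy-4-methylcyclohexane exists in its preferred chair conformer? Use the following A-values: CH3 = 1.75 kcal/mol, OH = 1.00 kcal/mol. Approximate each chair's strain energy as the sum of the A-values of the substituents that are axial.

72.9%

C1 and C4 have opposite parity, so for the cis isomer the two substituents are one axial and one equatorial in each chair.
Chair I (methyl axial, hydroxyl equatorial): E = 1.75 kcal/mol; chair II (methyl equatorial, hydroxyl axial): E = 1.00 kcal/mol.
ΔG = 0.75 kcal/mol between the two chairs.
K = exp(ΔG/RT) with R = 1.987×10⁻³ kcal mol⁻¹ K⁻¹ and T = 381 K gives K ≈ 2.69.
Fraction in the lower-energy chair = K/(K+1) = 72.9%.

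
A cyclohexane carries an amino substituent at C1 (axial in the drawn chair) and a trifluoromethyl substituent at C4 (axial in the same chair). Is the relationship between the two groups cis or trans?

trans

C1 and C4 have opposite parity, so their axial bonds point in opposite directions.
With opposite-parity carbons, two substituents on the same face are one axial and one equatorial; opposite faces give both axial or both equatorial.
Here the groups are axial/axial → opposite face → trans.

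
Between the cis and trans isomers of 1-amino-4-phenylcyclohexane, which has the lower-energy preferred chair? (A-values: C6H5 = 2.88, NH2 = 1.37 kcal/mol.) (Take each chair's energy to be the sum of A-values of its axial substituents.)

trans

At 1,4 positions (parity opposite): cis → (a,e or e,a); trans → (e,e or a,a).
Best chair for cis: E = 1.37 kcal/mol; best chair for trans: E = 0.00 kcal/mol.
The trans isomer is lower by 1.37 kcal/mol.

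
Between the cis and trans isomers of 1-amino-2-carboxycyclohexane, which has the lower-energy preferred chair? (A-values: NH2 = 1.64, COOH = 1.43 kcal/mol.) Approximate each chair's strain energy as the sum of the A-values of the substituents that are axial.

trans

At 1,2 positions (parity opposite): cis → (a,e or e,a); trans → (e,e or a,a).
Best chair for cis: E = 1.43 kcal/mol; best chair for trans: E = 0.00 kcal/mol.
The trans isomer is lower by 1.43 kcal/mol.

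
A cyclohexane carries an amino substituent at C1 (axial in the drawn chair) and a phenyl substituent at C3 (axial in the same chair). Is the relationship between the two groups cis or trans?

C1 and C3 have the same parity, so their axial bonds point in the same direction.
With same-parity carbons, two substituents on the same face are both axial or both equatorial; opposite faces give one of each.
Here the groups are axial/axial → same face → cis.

cis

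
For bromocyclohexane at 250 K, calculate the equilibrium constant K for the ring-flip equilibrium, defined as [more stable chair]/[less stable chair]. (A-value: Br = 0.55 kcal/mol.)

K ≈ 3.03

One chair has the bromo group axial (E = 0.55 kcal/mol) and the other has it equatorial (E = 0).
ΔG = 0.55 kcal/mol between the two chairs.
K = exp(ΔG/RT) with R = 1.987×10⁻³ kcal mol⁻¹ K⁻¹ and T = 250 K gives K ≈ 3.03.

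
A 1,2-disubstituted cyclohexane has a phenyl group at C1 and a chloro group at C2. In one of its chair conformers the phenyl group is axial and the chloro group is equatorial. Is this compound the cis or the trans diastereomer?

cis

C1 and C2 have opposite parity, so their axial bonds point in opposite directions.
With opposite-parity carbons, two substituents on the same face are one axial and one equatorial; opposite faces give both axial or both equatorial.
Here the groups are axial/equatorial → same face → cis.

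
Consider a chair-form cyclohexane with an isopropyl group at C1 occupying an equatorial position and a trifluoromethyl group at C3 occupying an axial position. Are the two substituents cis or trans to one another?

trans

C1 and C3 have the same parity, so their axial bonds point in the same direction.
With same-parity carbons, two substituents on the same face are both axial or both equatorial; opposite faces give one of each.
Here the groups are equatorial/axial → opposite face → trans.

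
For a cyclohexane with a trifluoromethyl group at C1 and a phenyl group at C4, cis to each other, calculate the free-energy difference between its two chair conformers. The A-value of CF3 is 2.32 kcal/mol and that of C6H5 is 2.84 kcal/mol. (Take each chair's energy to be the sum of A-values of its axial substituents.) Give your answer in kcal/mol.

0.52 kcal/mol

C1 and C4 have opposite parity, so for the cis isomer the two substituents are one axial and one equatorial in each chair.
Chair I (trifluoromethyl axial, phenyl equatorial): E = 2.32 kcal/mol.
Chair II (trifluoromethyl equatorial, phenyl axial): E = 2.84 kcal/mol.
ΔE = 2.84 − 2.32 = 0.52 kcal/mol; chair I is more stable.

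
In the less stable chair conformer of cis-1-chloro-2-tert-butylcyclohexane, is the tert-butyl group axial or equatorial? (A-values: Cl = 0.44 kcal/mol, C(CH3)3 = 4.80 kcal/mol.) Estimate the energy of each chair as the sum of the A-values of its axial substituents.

C1 and C2 have opposite parity, so for the cis isomer the two substituents are one axial and one equatorial in each chair.
Chair I (chloro axial, tert-butyl equatorial): E = 0.44 kcal/mol.
Chair II (chloro equatorial, tert-butyl axial): E = 4.80 kcal/mol.
Chair II is the less stable (higher-energy) conformer, and in that chair the tert-butyl group is axial.

axial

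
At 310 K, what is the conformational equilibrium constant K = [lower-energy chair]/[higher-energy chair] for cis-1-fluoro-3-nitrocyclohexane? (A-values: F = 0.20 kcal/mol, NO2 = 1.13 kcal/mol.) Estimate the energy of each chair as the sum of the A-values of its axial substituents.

K ≈ 8.66

C1 and C3 have the same parity, so for the cis isomer the two substituents are e,e in one chair and a,a in the other.
Chair I (fluoro axial, nitro axial): E = 1.33 kcal/mol; chair II (fluoro equatorial, nitro equatorial): E = 0.00 kcal/mol.
ΔG = 1.33 kcal/mol between the two chairs.
K = exp(ΔG/RT) with R = 1.987×10⁻³ kcal mol⁻¹ K⁻¹ and T = 310 K gives K ≈ 8.66.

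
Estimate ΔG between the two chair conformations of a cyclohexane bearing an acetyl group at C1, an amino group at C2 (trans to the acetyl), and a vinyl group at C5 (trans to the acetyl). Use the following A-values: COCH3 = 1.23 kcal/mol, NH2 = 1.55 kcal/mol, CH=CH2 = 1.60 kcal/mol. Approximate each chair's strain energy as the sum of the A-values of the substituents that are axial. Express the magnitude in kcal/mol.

Chair I (acetyl axial, amino axial, vinyl equatorial): E = 2.78 kcal/mol.
Chair II (acetyl equatorial, amino equatorial, vinyl axial): E = 1.60 kcal/mol.
ΔE = 2.78 − 1.60 = 1.18 kcal/mol; chair II is more stable.

1.18 kcal/mol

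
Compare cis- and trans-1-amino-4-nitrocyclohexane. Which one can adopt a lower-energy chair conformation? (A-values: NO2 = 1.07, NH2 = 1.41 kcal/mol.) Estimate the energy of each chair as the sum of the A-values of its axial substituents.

At 1,4 positions (parity opposite): cis → (a,e or e,a); trans → (e,e or a,a).
Best chair for cis: E = 1.07 kcal/mol; best chair for trans: E = 0.00 kcal/mol.
The trans isomer is lower by 1.07 kcal/mol.

trans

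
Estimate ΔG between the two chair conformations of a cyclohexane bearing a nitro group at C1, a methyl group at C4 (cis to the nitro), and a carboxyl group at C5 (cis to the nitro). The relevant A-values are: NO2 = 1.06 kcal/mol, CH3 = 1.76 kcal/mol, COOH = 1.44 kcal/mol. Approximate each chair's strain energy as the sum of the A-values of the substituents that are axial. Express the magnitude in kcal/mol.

0.74 kcal/mol

Chair I (nitro axial, methyl equatorial, carboxyl axial): E = 2.50 kcal/mol.
Chair II (nitro equatorial, methyl axial, carboxyl equatorial): E = 1.76 kcal/mol.
ΔE = 2.50 − 1.76 = 0.74 kcal/mol; chair II is more stable.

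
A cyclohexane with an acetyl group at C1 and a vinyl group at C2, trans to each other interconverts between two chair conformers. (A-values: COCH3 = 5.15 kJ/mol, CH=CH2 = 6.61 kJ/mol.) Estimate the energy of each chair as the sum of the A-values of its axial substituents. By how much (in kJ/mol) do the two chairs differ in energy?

C1 and C2 have opposite parity, so for the trans isomer the two substituents are e,e in one chair and a,a in the other.
Chair I (acetyl axial, vinyl axial): E = 11.76 kJ/mol.
Chair II (acetyl equatorial, vinyl equatorial): E = 0.00 kJ/mol.
ΔE = 11.76 − 0.00 = 11.76 kJ/mol; chair II is more stable.

11.76 kJ/mol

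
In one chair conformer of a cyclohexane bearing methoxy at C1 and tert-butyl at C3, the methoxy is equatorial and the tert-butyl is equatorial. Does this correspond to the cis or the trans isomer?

cis

C1 and C3 have the same parity, so their axial bonds point in the same direction.
With same-parity carbons, two substituents on the same face are both axial or both equatorial; opposite faces give one of each.
Here the groups are equatorial/equatorial → same face → cis.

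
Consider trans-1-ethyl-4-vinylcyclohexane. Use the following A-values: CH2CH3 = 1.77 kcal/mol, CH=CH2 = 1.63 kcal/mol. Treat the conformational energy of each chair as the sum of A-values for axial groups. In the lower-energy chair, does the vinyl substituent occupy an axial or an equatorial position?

equatorial

C1 and C4 have opposite parity, so for the trans isomer the two substituents are e,e in one chair and a,a in the other.
Chair I (ethyl axial, vinyl axial): E = 3.40 kcal/mol.
Chair II (ethyl equatorial, vinyl equatorial): E = 0.00 kcal/mol.
Chair II is the more stable (lower-energy) conformer, and in that chair the vinyl group is equatorial.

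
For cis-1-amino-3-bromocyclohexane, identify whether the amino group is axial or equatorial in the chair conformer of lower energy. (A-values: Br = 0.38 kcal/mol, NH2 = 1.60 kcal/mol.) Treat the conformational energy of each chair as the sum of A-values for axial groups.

C1 and C3 have the same parity, so for the cis isomer the two substituents are e,e in one chair and a,a in the other.
Chair I (bromo axial, amino axial): E = 1.98 kcal/mol.
Chair II (bromo equatorial, amino equatorial): E = 0.00 kcal/mol.
Chair II is the more stable (lower-energy) conformer, and in that chair the amino group is equatorial.

equatorial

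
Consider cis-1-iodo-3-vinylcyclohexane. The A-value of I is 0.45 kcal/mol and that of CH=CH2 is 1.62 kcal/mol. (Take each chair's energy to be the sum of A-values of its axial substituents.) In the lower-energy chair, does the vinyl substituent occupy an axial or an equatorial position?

C1 and C3 have the same parity, so for the cis isomer the two substituents are e,e in one chair and a,a in the other.
Chair I (iodo axial, vinyl axial): E = 2.07 kcal/mol.
Chair II (iodo equatorial, vinyl equatorial): E = 0.00 kcal/mol.
Chair II is the more stable (lower-energy) conformer, and in that chair the vinyl group is equatorial.

equatorial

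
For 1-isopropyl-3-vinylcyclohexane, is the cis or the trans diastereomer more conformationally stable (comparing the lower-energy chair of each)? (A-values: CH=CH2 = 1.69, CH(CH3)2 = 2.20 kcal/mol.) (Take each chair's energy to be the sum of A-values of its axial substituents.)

cis

At 1,3 positions (parity same): cis → (e,e or a,a); trans → (a,e or e,a).
Best chair for cis: E = 0.00 kcal/mol; best chair for trans: E = 1.69 kcal/mol.
The cis isomer is lower by 1.69 kcal/mol.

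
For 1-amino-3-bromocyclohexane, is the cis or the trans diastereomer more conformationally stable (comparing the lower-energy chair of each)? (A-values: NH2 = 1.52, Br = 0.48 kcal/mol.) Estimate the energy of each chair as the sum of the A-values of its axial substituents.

cis

At 1,3 positions (parity same): cis → (e,e or a,a); trans → (a,e or e,a).
Best chair for cis: E = 0.00 kcal/mol; best chair for trans: E = 0.48 kcal/mol.
The cis isomer is lower by 0.48 kcal/mol.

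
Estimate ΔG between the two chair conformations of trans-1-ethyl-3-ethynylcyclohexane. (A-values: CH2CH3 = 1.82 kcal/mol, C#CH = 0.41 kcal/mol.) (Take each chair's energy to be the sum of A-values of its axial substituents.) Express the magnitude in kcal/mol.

C1 and C3 have the same parity, so for the trans isomer the two substituents are one axial and one equatorial in each chair.
Chair I (ethyl axial, ethynyl equatorial): E = 1.82 kcal/mol.
Chair II (ethyl equatorial, ethynyl axial): E = 0.41 kcal/mol.
ΔE = 1.82 − 0.41 = 1.41 kcal/mol; chair II is more stable.

1.41 kcal/mol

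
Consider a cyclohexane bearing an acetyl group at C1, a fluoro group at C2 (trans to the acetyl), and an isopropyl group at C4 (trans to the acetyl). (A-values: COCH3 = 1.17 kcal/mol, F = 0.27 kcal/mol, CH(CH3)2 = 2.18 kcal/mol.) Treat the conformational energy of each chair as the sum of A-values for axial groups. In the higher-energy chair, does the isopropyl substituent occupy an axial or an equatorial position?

axial

Chair I (acetyl axial, fluoro axial, isopropyl axial): E = 3.62 kcal/mol.
Chair II (acetyl equatorial, fluoro equatorial, isopropyl equatorial): E = 0.00 kcal/mol.
Chair I is the less stable (higher-energy) conformer, and in that chair the isopropyl group is axial.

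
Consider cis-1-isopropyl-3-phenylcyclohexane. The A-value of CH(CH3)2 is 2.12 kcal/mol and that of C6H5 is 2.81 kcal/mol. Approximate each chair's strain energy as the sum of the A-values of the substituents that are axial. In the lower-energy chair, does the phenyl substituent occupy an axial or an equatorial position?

C1 and C3 have the same parity, so for the cis isomer the two substituents are e,e in one chair and a,a in the other.
Chair I (isopropyl axial, phenyl axial): E = 4.93 kcal/mol.
Chair II (isopropyl equatorial, phenyl equatorial): E = 0.00 kcal/mol.
Chair II is the more stable (lower-energy) conformer, and in that chair the phenyl group is equatorial.

equatorial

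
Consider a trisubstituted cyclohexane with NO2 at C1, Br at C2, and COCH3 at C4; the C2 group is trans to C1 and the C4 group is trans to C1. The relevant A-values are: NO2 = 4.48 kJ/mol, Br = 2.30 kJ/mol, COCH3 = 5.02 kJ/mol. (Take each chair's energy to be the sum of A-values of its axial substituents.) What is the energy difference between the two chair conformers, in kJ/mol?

Chair I (nitro axial, bromo axial, acetyl axial): E = 11.80 kJ/mol.
Chair II (nitro equatorial, bromo equatorial, acetyl equatorial): E = 0.00 kJ/mol.
ΔE = 11.80 − 0.00 = 11.80 kJ/mol; chair II is more stable.

11.80 kJ/mol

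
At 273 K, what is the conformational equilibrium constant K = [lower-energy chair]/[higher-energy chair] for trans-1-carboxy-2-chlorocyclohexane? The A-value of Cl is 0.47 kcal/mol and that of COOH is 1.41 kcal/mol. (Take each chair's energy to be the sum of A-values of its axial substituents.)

K ≈ 32.0

C1 and C2 have opposite parity, so for the trans isomer the two substituents are e,e in one chair and a,a in the other.
Chair I (chloro axial, carboxyl axial): E = 1.88 kcal/mol; chair II (chloro equatorial, carboxyl equatorial): E = 0.00 kcal/mol.
ΔG = 1.88 kcal/mol between the two chairs.
K = exp(ΔG/RT) with R = 1.987×10⁻³ kcal mol⁻¹ K⁻¹ and T = 273 K gives K ≈ 32.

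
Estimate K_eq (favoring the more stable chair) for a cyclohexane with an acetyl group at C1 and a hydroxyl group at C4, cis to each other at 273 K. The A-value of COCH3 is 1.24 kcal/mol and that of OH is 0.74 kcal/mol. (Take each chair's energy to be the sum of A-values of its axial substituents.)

K ≈ 2.51

C1 and C4 have opposite parity, so for the cis isomer the two substituents are one axial and one equatorial in each chair.
Chair I (acetyl axial, hydroxyl equatorial): E = 1.24 kcal/mol; chair II (acetyl equatorial, hydroxyl axial): E = 0.74 kcal/mol.
ΔG = 0.50 kcal/mol between the two chairs.
K = exp(ΔG/RT) with R = 1.987×10⁻³ kcal mol⁻¹ K⁻¹ and T = 273 K gives K ≈ 2.51.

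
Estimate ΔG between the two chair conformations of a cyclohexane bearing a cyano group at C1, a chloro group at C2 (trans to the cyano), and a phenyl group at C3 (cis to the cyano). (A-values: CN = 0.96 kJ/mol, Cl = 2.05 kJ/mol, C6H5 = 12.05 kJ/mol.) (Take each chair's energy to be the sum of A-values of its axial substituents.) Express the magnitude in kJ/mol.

15.06 kJ/mol

Chair I (cyano axial, chloro axial, phenyl axial): E = 15.06 kJ/mol.
Chair II (cyano equatorial, chloro equatorial, phenyl equatorial): E = 0.00 kJ/mol.
ΔE = 15.06 − 0.00 = 15.06 kJ/mol; chair II is more stable.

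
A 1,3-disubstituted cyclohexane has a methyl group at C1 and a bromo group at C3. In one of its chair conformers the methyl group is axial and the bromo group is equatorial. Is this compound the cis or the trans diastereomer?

trans

C1 and C3 have the same parity, so their axial bonds point in the same direction.
With same-parity carbons, two substituents on the same face are both axial or both equatorial; opposite faces give one of each.
Here the groups are axial/equatorial → opposite face → trans.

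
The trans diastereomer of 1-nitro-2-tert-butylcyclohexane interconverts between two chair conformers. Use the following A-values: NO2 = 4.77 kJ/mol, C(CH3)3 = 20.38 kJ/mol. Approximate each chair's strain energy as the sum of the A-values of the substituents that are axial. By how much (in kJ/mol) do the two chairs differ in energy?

C1 and C2 have opposite parity, so for the trans isomer the two substituents are e,e in one chair and a,a in the other.
Chair I (nitro axial, tert-butyl axial): E = 25.15 kJ/mol.
Chair II (nitro equatorial, tert-butyl equatorial): E = 0.00 kJ/mol.
ΔE = 25.15 − 0.00 = 25.15 kJ/mol; chair II is more stable.

25.15 kJ/mol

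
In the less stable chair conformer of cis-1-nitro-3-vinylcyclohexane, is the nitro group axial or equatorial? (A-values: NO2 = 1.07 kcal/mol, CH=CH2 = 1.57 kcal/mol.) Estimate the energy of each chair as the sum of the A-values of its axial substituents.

C1 and C3 have the same parity, so for the cis isomer the two substituents are e,e in one chair and a,a in the other.
Chair I (nitro axial, vinyl axial): E = 2.64 kcal/mol.
Chair II (nitro equatorial, vinyl equatorial): E = 0.00 kcal/mol.
Chair I is the less stable (higher-energy) conformer, and in that chair the nitro group is axial.

axial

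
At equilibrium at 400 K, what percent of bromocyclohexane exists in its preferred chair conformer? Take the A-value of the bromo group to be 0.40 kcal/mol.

62.3%

One chair has the bromo group axial (E = 0.40 kcal/mol) and the other has it equatorial (E = 0).
ΔG = 0.40 kcal/mol between the two chairs.
K = exp(ΔG/RT) with R = 1.987×10⁻³ kcal mol⁻¹ K⁻¹ and T = 400 K gives K ≈ 1.65.
Fraction in the lower-energy chair = K/(K+1) = 62.3%.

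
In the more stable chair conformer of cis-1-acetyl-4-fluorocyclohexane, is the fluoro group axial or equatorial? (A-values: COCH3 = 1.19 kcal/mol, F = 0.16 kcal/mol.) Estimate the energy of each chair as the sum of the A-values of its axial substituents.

axial

C1 and C4 have opposite parity, so for the cis isomer the two substituents are one axial and one equatorial in each chair.
Chair I (acetyl axial, fluoro equatorial): E = 1.19 kcal/mol.
Chair II (acetyl equatorial, fluoro axial): E = 0.16 kcal/mol.
Chair II is the more stable (lower-energy) conformer, and in that chair the fluoro group is axial.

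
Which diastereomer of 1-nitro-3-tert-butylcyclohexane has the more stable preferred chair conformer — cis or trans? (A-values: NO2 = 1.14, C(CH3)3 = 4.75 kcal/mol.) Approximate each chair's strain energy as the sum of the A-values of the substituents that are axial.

cis

At 1,3 positions (parity same): cis → (e,e or a,a); trans → (a,e or e,a).
Best chair for cis: E = 0.00 kcal/mol; best chair for trans: E = 1.14 kcal/mol.
The cis isomer is lower by 1.14 kcal/mol.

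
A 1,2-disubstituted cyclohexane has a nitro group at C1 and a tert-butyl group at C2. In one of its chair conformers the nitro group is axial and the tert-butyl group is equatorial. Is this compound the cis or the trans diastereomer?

cis

C1 and C2 have opposite parity, so their axial bonds point in opposite directions.
With opposite-parity carbons, two substituents on the same face are one axial and one equatorial; opposite faces give both axial or both equatorial.
Here the groups are axial/equatorial → same face → cis.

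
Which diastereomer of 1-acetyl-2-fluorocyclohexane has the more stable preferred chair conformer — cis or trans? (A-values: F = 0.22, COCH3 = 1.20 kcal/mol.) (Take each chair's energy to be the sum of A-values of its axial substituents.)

At 1,2 positions (parity opposite): cis → (a,e or e,a); trans → (e,e or a,a).
Best chair for cis: E = 0.22 kcal/mol; best chair for trans: E = 0.00 kcal/mol.
The trans isomer is lower by 0.22 kcal/mol.

trans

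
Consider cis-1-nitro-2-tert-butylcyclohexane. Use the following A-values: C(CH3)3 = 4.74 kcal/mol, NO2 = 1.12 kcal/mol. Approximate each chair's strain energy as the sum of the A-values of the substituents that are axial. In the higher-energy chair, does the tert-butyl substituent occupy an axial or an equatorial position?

C1 and C2 have opposite parity, so for the cis isomer the two substituents are one axial and one equatorial in each chair.
Chair I (tert-butyl axial, nitro equatorial): E = 4.74 kcal/mol.
Chair II (tert-butyl equatorial, nitro axial): E = 1.12 kcal/mol.
Chair I is the less stable (higher-energy) conformer, and in that chair the tert-butyl group is axial.

axial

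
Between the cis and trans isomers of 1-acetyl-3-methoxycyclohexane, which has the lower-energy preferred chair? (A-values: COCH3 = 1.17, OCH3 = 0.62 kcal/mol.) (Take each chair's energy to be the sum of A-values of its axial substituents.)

At 1,3 positions (parity same): cis → (e,e or a,a); trans → (a,e or e,a).
Best chair for cis: E = 0.00 kcal/mol; best chair for trans: E = 0.62 kcal/mol.
The cis isomer is lower by 0.62 kcal/mol.

cis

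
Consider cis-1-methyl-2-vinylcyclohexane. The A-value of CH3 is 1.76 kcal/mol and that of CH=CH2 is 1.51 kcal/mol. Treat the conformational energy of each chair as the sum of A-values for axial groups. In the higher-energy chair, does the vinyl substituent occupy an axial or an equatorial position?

equatorial

C1 and C2 have opposite parity, so for the cis isomer the two substituents are one axial and one equatorial in each chair.
Chair I (methyl axial, vinyl equatorial): E = 1.76 kcal/mol.
Chair II (methyl equatorial, vinyl axial): E = 1.51 kcal/mol.
Chair I is the less stable (higher-energy) conformer, and in that chair the vinyl group is equatorial.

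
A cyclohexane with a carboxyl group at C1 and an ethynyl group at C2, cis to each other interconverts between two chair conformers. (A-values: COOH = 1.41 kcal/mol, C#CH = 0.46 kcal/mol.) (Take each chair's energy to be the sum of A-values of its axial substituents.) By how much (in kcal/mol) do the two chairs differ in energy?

0.95 kcal/mol

C1 and C2 have opposite parity, so for the cis isomer the two substituents are one axial and one equatorial in each chair.
Chair I (carboxyl axial, ethynyl equatorial): E = 1.41 kcal/mol.
Chair II (carboxyl equatorial, ethynyl axial): E = 0.46 kcal/mol.
ΔE = 1.41 − 0.46 = 0.95 kcal/mol; chair II is more stable.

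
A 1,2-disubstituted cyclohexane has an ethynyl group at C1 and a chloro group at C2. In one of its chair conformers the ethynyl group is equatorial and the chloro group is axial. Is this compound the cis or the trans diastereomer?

cis

C1 and C2 have opposite parity, so their axial bonds point in opposite directions.
With opposite-parity carbons, two substituents on the same face are one axial and one equatorial; opposite faces give both axial or both equatorial.
Here the groups are equatorial/axial → same face → cis.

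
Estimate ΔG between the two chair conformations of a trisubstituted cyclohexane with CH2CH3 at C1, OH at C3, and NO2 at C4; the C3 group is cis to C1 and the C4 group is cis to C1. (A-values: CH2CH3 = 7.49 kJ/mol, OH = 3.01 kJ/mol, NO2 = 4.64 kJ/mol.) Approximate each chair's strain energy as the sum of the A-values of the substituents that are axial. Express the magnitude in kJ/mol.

5.86 kJ/mol

Chair I (ethyl axial, hydroxyl axial, nitro equatorial): E = 10.50 kJ/mol.
Chair II (ethyl equatorial, hydroxyl equatorial, nitro axial): E = 4.64 kJ/mol.
ΔE = 10.50 − 4.64 = 5.86 kJ/mol; chair II is more stable.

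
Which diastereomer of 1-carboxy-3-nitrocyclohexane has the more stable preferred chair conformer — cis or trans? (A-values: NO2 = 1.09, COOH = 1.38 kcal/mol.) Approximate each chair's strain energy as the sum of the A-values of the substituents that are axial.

cis

At 1,3 positions (parity same): cis → (e,e or a,a); trans → (a,e or e,a).
Best chair for cis: E = 0.00 kcal/mol; best chair for trans: E = 1.09 kcal/mol.
The cis isomer is lower by 1.09 kcal/mol.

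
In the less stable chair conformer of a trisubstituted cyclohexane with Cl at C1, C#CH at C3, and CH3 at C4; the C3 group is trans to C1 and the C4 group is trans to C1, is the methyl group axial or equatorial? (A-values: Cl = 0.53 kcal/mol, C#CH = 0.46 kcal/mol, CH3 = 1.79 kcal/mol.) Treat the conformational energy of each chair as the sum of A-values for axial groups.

Chair I (chloro axial, ethynyl equatorial, methyl axial): E = 2.32 kcal/mol.
Chair II (chloro equatorial, ethynyl axial, methyl equatorial): E = 0.46 kcal/mol.
Chair I is the less stable (higher-energy) conformer, and in that chair the methyl group is axial.

axial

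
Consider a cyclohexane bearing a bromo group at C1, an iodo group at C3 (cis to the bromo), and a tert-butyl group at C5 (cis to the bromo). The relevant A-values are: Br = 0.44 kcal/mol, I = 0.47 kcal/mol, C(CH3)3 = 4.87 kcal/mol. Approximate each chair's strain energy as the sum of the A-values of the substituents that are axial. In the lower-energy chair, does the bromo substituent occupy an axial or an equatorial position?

equatorial

Chair I (bromo axial, iodo axial, tert-butyl axial): E = 5.78 kcal/mol.
Chair II (bromo equatorial, iodo equatorial, tert-butyl equatorial): E = 0.00 kcal/mol.
Chair II is the more stable (lower-energy) conformer, and in that chair the bromo group is equatorial.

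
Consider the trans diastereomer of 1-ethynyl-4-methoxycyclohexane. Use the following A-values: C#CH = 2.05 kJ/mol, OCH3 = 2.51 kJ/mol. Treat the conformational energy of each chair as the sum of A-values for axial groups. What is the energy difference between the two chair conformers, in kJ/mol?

4.56 kJ/mol

C1 and C4 have opposite parity, so for the trans isomer the two substituents are e,e in one chair and a,a in the other.
Chair I (ethynyl axial, methoxy axial): E = 4.56 kJ/mol.
Chair II (ethynyl equatorial, methoxy equatorial): E = 0.00 kJ/mol.
ΔE = 4.56 − 0.00 = 4.56 kJ/mol; chair II is more stable.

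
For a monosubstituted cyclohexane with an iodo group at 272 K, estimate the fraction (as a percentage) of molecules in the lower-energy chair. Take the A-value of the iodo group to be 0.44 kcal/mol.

69.3%

One chair has the iodo group axial (E = 0.44 kcal/mol) and the other has it equatorial (E = 0).
ΔG = 0.44 kcal/mol between the two chairs.
K = exp(ΔG/RT) with R = 1.987×10⁻³ kcal mol⁻¹ K⁻¹ and T = 272 K gives K ≈ 2.26.
Fraction in the lower-energy chair = K/(K+1) = 69.3%.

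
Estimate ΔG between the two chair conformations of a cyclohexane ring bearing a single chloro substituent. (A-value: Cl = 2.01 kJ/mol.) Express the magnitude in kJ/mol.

2.01 kJ/mol

A monosubstituted cyclohexane has one chair with the chloro group axial (E = A = 2.01 kJ/mol) and one with it equatorial (E = 0).
ΔE = 2.01 − 0 = 2.01 kJ/mol.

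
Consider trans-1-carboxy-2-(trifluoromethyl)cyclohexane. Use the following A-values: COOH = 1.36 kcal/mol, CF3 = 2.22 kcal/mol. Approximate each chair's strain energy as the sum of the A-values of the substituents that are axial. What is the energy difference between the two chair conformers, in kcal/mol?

3.58 kcal/mol

C1 and C2 have opposite parity, so for the trans isomer the two substituents are e,e in one chair and a,a in the other.
Chair I (carboxyl axial, trifluoromethyl axial): E = 3.58 kcal/mol.
Chair II (carboxyl equatorial, trifluoromethyl equatorial): E = 0.00 kcal/mol.
ΔE = 3.58 − 0.00 = 3.58 kcal/mol; chair II is more stable.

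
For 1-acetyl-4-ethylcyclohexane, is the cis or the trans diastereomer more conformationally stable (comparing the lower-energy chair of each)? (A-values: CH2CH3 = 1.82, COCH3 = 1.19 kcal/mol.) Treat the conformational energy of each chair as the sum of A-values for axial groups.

At 1,4 positions (parity opposite): cis → (a,e or e,a); trans → (e,e or a,a).
Best chair for cis: E = 1.19 kcal/mol; best chair for trans: E = 0.00 kcal/mol.
The trans isomer is lower by 1.19 kcal/mol.

trans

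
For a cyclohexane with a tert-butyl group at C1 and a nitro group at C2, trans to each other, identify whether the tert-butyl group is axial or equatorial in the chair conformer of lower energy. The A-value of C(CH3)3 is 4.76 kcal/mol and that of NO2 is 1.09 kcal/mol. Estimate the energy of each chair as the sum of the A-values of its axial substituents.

C1 and C2 have opposite parity, so for the trans isomer the two substituents are e,e in one chair and a,a in the other.
Chair I (tert-butyl axial, nitro axial): E = 5.85 kcal/mol.
Chair II (tert-butyl equatorial, nitro equatorial): E = 0.00 kcal/mol.
Chair II is the more stable (lower-energy) conformer, and in that chair the tert-butyl group is equatorial.

equatorial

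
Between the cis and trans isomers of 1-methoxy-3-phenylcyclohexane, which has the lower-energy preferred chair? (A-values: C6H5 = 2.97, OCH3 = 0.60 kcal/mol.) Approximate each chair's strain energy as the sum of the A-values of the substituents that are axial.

At 1,3 positions (parity same): cis → (e,e or a,a); trans → (a,e or e,a).
Best chair for cis: E = 0.00 kcal/mol; best chair for trans: E = 0.60 kcal/mol.
The cis isomer is lower by 0.60 kcal/mol.

cis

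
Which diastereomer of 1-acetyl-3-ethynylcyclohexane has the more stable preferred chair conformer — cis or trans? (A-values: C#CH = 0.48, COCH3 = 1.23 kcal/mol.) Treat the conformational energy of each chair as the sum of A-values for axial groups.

cis

At 1,3 positions (parity same): cis → (e,e or a,a); trans → (a,e or e,a).
Best chair for cis: E = 0.00 kcal/mol; best chair for trans: E = 0.48 kcal/mol.
The cis isomer is lower by 0.48 kcal/mol.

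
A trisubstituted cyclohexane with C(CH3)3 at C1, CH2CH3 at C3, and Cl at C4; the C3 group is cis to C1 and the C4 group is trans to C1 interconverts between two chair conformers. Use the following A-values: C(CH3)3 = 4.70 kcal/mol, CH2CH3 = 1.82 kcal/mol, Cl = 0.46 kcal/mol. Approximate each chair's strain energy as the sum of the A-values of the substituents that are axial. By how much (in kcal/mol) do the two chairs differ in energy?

6.98 kcal/mol

Chair I (tert-butyl axial, ethyl axial, chloro axial): E = 6.98 kcal/mol.
Chair II (tert-butyl equatorial, ethyl equatorial, chloro equatorial): E = 0.00 kcal/mol.
ΔE = 6.98 − 0.00 = 6.98 kcal/mol; chair II is more stable.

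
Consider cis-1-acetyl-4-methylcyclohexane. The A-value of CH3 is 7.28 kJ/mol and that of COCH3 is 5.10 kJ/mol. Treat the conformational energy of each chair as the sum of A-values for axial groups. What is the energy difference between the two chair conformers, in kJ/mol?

C1 and C4 have opposite parity, so for the cis isomer the two substituents are one axial and one equatorial in each chair.
Chair I (methyl axial, acetyl equatorial): E = 7.28 kJ/mol.
Chair II (methyl equatorial, acetyl axial): E = 5.10 kJ/mol.
ΔE = 7.28 − 5.10 = 2.18 kJ/mol; chair II is more stable.

2.18 kJ/mol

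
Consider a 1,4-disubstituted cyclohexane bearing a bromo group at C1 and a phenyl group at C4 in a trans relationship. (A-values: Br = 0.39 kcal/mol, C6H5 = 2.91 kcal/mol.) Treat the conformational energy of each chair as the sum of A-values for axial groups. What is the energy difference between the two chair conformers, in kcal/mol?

C1 and C4 have opposite parity, so for the trans isomer the two substituents are e,e in one chair and a,a in the other.
Chair I (bromo axial, phenyl axial): E = 3.30 kcal/mol.
Chair II (bromo equatorial, phenyl equatorial): E = 0.00 kcal/mol.
ΔE = 3.30 − 0.00 = 3.30 kcal/mol; chair II is more stable.

3.30 kcal/mol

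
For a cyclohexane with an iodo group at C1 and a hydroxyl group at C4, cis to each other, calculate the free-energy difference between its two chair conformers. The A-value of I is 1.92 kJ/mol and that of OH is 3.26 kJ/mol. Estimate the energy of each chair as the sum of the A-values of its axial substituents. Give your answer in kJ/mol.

1.34 kJ/mol

C1 and C4 have opposite parity, so for the cis isomer the two substituents are one axial and one equatorial in each chair.
Chair I (iodo axial, hydroxyl equatorial): E = 1.92 kJ/mol.
Chair II (iodo equatorial, hydroxyl axial): E = 3.26 kJ/mol.
ΔE = 3.26 − 1.92 = 1.34 kJ/mol; chair I is more stable.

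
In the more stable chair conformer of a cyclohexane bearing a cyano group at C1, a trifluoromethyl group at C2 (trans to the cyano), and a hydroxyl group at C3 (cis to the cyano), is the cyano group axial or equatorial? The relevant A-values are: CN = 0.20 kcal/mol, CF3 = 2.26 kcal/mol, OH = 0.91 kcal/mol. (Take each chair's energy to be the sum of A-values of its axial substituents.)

Chair I (cyano axial, trifluoromethyl axial, hydroxyl axial): E = 3.37 kcal/mol.
Chair II (cyano equatorial, trifluoromethyl equatorial, hydroxyl equatorial): E = 0.00 kcal/mol.
Chair II is the more stable (lower-energy) conformer, and in that chair the cyano group is equatorial.

equatorial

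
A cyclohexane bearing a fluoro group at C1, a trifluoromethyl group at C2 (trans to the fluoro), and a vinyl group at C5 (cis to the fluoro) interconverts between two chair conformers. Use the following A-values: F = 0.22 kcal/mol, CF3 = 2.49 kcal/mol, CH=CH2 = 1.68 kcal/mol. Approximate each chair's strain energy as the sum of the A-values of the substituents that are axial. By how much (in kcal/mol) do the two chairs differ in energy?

4.39 kcal/mol

Chair I (fluoro axial, trifluoromethyl axial, vinyl axial): E = 4.39 kcal/mol.
Chair II (fluoro equatorial, trifluoromethyl equatorial, vinyl equatorial): E = 0.00 kcal/mol.
ΔE = 4.39 − 0.00 = 4.39 kcal/mol; chair II is more stable.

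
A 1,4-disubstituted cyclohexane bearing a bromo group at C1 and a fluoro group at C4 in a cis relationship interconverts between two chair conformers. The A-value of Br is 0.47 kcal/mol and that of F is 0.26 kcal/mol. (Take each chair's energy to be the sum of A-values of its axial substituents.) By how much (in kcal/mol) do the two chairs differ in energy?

0.21 kcal/mol

C1 and C4 have opposite parity, so for the cis isomer the two substituents are one axial and one equatorial in each chair.
Chair I (bromo axial, fluoro equatorial): E = 0.47 kcal/mol.
Chair II (bromo equatorial, fluoro axial): E = 0.26 kcal/mol.
ΔE = 0.47 − 0.26 = 0.21 kcal/mol; chair II is more stable.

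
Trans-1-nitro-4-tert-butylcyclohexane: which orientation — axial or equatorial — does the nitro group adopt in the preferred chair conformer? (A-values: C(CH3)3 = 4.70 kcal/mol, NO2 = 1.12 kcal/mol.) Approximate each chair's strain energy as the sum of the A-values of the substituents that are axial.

C1 and C4 have opposite parity, so for the trans isomer the two substituents are e,e in one chair and a,a in the other.
Chair I (tert-butyl axial, nitro axial): E = 5.82 kcal/mol.
Chair II (tert-butyl equatorial, nitro equatorial): E = 0.00 kcal/mol.
Chair II is the more stable (lower-energy) conformer, and in that chair the nitro group is equatorial.

equatorial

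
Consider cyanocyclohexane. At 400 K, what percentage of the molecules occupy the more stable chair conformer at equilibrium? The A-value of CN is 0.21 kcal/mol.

56.6%

One chair has the cyano group axial (E = 0.21 kcal/mol) and the other has it equatorial (E = 0).
ΔG = 0.21 kcal/mol between the two chairs.
K = exp(ΔG/RT) with R = 1.987×10⁻³ kcal mol⁻¹ K⁻¹ and T = 400 K gives K ≈ 1.3.
Fraction in the lower-energy chair = K/(K+1) = 56.6%.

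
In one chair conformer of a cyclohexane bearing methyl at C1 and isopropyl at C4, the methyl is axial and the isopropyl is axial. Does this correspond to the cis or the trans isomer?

trans

C1 and C4 have opposite parity, so their axial bonds point in opposite directions.
With opposite-parity carbons, two substituents on the same face are one axial and one equatorial; opposite faces give both axial or both equatorial.
Here the groups are axial/axial → opposite face → trans.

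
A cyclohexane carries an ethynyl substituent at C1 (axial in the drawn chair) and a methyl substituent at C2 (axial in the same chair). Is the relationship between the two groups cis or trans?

C1 and C2 have opposite parity, so their axial bonds point in opposite directions.
With opposite-parity carbons, two substituents on the same face are one axial and one equatorial; opposite faces give both axial or both equatorial.
Here the groups are axial/axial → opposite face → trans.

trans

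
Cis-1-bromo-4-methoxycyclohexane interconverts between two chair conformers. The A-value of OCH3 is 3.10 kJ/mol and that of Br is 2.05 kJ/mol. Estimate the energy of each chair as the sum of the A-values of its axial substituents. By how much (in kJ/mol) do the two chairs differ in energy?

C1 and C4 have opposite parity, so for the cis isomer the two substituents are one axial and one equatorial in each chair.
Chair I (methoxy axial, bromo equatorial): E = 3.10 kJ/mol.
Chair II (methoxy equatorial, bromo axial): E = 2.05 kJ/mol.
ΔE = 3.10 − 2.05 = 1.05 kJ/mol; chair II is more stable.

1.05 kJ/mol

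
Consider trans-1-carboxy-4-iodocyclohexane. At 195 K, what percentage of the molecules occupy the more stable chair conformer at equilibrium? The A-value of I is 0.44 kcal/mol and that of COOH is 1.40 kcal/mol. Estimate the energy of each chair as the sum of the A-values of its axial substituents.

C1 and C4 have opposite parity, so for the trans isomer the two substituents are e,e in one chair and a,a in the other.
Chair I (iodo axial, carboxyl axial): E = 1.84 kcal/mol; chair II (iodo equatorial, carboxyl equatorial): E = 0.00 kcal/mol.
ΔG = 1.84 kcal/mol between the two chairs.
K = exp(ΔG/RT) with R = 1.987×10⁻³ kcal mol⁻¹ K⁻¹ and T = 195 K gives K ≈ 115.
Fraction in the lower-energy chair = K/(K+1) = 99.1%.

99.1%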